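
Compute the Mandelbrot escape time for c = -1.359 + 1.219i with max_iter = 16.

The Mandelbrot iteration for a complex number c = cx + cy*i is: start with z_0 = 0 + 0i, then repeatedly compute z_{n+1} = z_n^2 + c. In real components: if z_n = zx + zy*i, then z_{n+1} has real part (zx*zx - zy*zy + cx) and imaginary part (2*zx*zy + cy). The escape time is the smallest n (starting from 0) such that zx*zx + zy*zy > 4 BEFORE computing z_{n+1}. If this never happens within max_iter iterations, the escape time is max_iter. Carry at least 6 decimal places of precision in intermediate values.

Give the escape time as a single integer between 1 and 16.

z_0 = 0 + 0i, c = -1.3590 + 1.2190i
Iter 1: z = -1.3590 + 1.2190i, |z|^2 = 3.3328
Iter 2: z = -0.9981 + -2.0942i, |z|^2 = 5.3820
Escaped at iteration 2

Answer: 2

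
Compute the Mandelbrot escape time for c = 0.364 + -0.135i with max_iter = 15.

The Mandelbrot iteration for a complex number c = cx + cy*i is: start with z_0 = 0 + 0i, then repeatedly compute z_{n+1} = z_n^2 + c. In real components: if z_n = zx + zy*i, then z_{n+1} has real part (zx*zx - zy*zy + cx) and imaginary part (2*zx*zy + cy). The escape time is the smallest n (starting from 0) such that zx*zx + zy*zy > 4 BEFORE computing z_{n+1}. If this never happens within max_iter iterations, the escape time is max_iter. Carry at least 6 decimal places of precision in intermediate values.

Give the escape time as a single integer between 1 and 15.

Answer: 15

Derivation:
z_0 = 0 + 0i, c = 0.3640 + -0.1350i
Iter 1: z = 0.3640 + -0.1350i, |z|^2 = 0.1507
Iter 2: z = 0.4783 + -0.2333i, |z|^2 = 0.2832
Iter 3: z = 0.5383 + -0.3581i, |z|^2 = 0.4181
Iter 4: z = 0.5255 + -0.5206i, |z|^2 = 0.5472
Iter 5: z = 0.3692 + -0.6822i, |z|^2 = 0.6016
Iter 6: z = 0.0349 + -0.6387i, |z|^2 = 0.4091
Iter 7: z = -0.0427 + -0.1796i, |z|^2 = 0.0341
Iter 8: z = 0.3336 + -0.1197i, |z|^2 = 0.1256
Iter 9: z = 0.4609 + -0.2148i, |z|^2 = 0.2586
Iter 10: z = 0.5303 + -0.3331i, |z|^2 = 0.3922
Iter 11: z = 0.5343 + -0.4882i, |z|^2 = 0.5239
Iter 12: z = 0.4111 + -0.6567i, |z|^2 = 0.6003
Iter 13: z = 0.1017 + -0.6750i, |z|^2 = 0.4659
Iter 14: z = -0.0813 + -0.2723i, |z|^2 = 0.0807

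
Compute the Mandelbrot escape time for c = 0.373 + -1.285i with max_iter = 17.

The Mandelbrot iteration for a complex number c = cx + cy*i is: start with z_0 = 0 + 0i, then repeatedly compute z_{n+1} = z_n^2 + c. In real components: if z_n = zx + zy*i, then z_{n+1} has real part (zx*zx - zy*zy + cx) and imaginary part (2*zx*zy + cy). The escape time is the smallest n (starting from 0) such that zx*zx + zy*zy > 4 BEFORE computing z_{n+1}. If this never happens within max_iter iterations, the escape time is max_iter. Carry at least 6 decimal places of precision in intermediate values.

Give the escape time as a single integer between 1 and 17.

z_0 = 0 + 0i, c = 0.3730 + -1.2850i
Iter 1: z = 0.3730 + -1.2850i, |z|^2 = 1.7904
Iter 2: z = -1.1391 + -2.2436i, |z|^2 = 6.3313
Escaped at iteration 2

Answer: 2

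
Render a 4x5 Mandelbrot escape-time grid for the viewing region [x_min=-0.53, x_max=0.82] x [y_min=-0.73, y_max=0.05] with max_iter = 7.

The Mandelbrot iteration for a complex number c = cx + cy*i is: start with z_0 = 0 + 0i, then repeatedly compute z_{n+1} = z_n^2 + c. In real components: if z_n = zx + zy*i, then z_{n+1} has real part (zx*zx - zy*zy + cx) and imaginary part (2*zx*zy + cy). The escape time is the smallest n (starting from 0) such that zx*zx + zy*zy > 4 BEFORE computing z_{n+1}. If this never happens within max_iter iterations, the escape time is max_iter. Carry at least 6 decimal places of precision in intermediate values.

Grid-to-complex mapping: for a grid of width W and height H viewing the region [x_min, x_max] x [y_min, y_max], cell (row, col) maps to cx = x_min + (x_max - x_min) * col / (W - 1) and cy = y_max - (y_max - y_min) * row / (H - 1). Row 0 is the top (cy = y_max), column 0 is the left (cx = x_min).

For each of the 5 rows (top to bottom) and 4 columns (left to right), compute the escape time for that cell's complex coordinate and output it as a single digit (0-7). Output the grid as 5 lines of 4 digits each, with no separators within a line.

Answer: 7773
7773
7773
7773
6752

Derivation:
(row=0, col=0): c = -0.5300 + 0.0500i → escape time 7
(row=0, col=1): c = -0.0800 + 0.0500i → escape time 7
(row=0, col=2): c = 0.3700 + 0.0500i → escape time 7
(row=0, col=3): c = 0.8200 + 0.0500i → escape time 3
(row=1, col=0): c = -0.5300 + -0.1450i → escape time 7
(row=1, col=1): c = -0.0800 + -0.1450i → escape time 7
(row=1, col=2): c = 0.3700 + -0.1450i → escape time 7
(row=1, col=3): c = 0.8200 + -0.1450i → escape time 3
(row=2, col=0): c = -0.5300 + -0.3400i → escape time 7
(row=2, col=1): c = -0.0800 + -0.3400i → escape time 7
(row=2, col=2): c = 0.3700 + -0.3400i → escape time 7
(row=2, col=3): c = 0.8200 + -0.3400i → escape time 3
(row=3, col=0): c = -0.5300 + -0.5350i → escape time 7
(row=3, col=1): c = -0.0800 + -0.5350i → escape time 7
(row=3, col=2): c = 0.3700 + -0.5350i → escape time 7
(row=3, col=3): c = 0.8200 + -0.5350i → escape time 3
(row=4, col=0): c = -0.5300 + -0.7300i → escape time 6
(row=4, col=1): c = -0.0800 + -0.7300i → escape time 7
(row=4, col=2): c = 0.3700 + -0.7300i → escape time 5
(row=4, col=3): c = 0.8200 + -0.7300i → escape time 2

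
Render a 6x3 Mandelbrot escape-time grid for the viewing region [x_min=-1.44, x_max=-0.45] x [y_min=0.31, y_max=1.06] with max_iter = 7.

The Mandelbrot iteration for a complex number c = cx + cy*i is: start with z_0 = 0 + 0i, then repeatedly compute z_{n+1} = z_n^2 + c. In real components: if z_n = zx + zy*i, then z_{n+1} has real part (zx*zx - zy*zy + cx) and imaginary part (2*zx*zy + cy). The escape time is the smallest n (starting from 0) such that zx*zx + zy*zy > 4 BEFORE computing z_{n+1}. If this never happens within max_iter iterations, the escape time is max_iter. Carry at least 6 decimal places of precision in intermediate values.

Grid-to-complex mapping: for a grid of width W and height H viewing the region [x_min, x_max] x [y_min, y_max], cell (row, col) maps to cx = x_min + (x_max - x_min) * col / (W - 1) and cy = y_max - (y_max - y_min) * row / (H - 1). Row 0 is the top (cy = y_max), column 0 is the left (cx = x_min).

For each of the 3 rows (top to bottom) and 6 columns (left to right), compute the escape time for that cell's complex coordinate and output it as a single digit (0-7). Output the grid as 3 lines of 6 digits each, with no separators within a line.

(row=0, col=0): c = -1.4400 + 1.0600i → escape time 2
(row=0, col=1): c = -1.2420 + 1.0600i → escape time 3
(row=0, col=2): c = -1.0440 + 1.0600i → escape time 3
(row=0, col=3): c = -0.8460 + 1.0600i → escape time 3
(row=0, col=4): c = -0.6480 + 1.0600i → escape time 3
(row=0, col=5): c = -0.4500 + 1.0600i → escape time 4
(row=1, col=0): c = -1.4400 + 0.6850i → escape time 3
(row=1, col=1): c = -1.2420 + 0.6850i → escape time 3
(row=1, col=2): c = -1.0440 + 0.6850i → escape time 4
(row=1, col=3): c = -0.8460 + 0.6850i → escape time 4
(row=1, col=4): c = -0.6480 + 0.6850i → escape time 6
(row=1, col=5): c = -0.4500 + 0.6850i → escape time 7
(row=2, col=0): c = -1.4400 + 0.3100i → escape time 5
(row=2, col=1): c = -1.2420 + 0.3100i → escape time 7
(row=2, col=2): c = -1.0440 + 0.3100i → escape time 7
(row=2, col=3): c = -0.8460 + 0.3100i → escape time 7
(row=2, col=4): c = -0.6480 + 0.3100i → escape time 7
(row=2, col=5): c = -0.4500 + 0.3100i → escape time 7

Answer: 233334
334467
577777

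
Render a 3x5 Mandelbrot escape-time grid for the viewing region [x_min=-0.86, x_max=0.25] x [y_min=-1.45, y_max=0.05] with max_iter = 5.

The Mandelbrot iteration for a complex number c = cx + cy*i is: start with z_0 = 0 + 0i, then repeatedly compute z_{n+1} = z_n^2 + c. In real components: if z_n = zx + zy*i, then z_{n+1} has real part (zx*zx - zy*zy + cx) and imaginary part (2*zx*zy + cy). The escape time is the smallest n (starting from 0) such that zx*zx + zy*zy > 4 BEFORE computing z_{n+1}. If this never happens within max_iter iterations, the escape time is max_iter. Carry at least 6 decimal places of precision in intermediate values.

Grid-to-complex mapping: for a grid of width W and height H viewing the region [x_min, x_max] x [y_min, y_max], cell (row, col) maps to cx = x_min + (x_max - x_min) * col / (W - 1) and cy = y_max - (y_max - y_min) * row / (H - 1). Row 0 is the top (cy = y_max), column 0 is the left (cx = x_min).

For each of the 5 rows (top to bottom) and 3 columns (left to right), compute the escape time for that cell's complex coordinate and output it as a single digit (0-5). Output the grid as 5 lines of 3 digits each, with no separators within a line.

Answer: 555
555
455
353
222

Derivation:
(row=0, col=0): c = -0.8600 + 0.0500i → escape time 5
(row=0, col=1): c = -0.3050 + 0.0500i → escape time 5
(row=0, col=2): c = 0.2500 + 0.0500i → escape time 5
(row=1, col=0): c = -0.8600 + -0.3250i → escape time 5
(row=1, col=1): c = -0.3050 + -0.3250i → escape time 5
(row=1, col=2): c = 0.2500 + -0.3250i → escape time 5
(row=2, col=0): c = -0.8600 + -0.7000i → escape time 4
(row=2, col=1): c = -0.3050 + -0.7000i → escape time 5
(row=2, col=2): c = 0.2500 + -0.7000i → escape time 5
(row=3, col=0): c = -0.8600 + -1.0750i → escape time 3
(row=3, col=1): c = -0.3050 + -1.0750i → escape time 5
(row=3, col=2): c = 0.2500 + -1.0750i → escape time 3
(row=4, col=0): c = -0.8600 + -1.4500i → escape time 2
(row=4, col=1): c = -0.3050 + -1.4500i → escape time 2
(row=4, col=2): c = 0.2500 + -1.4500i → escape time 2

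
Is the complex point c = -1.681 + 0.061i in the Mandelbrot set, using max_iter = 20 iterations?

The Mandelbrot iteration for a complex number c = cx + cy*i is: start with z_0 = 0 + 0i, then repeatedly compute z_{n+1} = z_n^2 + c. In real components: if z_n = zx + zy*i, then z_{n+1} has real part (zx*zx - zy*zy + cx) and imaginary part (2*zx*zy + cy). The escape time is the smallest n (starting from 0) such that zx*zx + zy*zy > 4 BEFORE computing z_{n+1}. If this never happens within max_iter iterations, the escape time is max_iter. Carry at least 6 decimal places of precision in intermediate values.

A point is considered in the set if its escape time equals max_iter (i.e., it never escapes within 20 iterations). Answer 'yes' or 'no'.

z_0 = 0 + 0i, c = -1.6810 + 0.0610i
Iter 1: z = -1.6810 + 0.0610i, |z|^2 = 2.8295
Iter 2: z = 1.1410 + -0.1441i, |z|^2 = 1.3227
Iter 3: z = -0.3998 + -0.2678i, |z|^2 = 0.2316
Iter 4: z = -1.5929 + 0.2751i, |z|^2 = 2.6130
Iter 5: z = 0.7806 + -0.8155i, |z|^2 = 1.2744
Iter 6: z = -1.7367 + -1.2122i, |z|^2 = 4.4855
Escaped at iteration 6

Answer: no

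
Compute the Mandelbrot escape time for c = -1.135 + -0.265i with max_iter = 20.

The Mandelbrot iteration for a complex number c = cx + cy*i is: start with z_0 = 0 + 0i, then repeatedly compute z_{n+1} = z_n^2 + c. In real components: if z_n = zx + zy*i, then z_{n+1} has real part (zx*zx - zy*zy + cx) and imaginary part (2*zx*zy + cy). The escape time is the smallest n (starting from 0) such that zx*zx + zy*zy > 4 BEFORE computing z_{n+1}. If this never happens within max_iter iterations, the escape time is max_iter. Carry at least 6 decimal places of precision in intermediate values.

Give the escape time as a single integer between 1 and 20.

z_0 = 0 + 0i, c = -1.1350 + -0.2650i
Iter 1: z = -1.1350 + -0.2650i, |z|^2 = 1.3584
Iter 2: z = 0.0830 + 0.3366i, |z|^2 = 0.1202
Iter 3: z = -1.2414 + -0.2091i, |z|^2 = 1.5848
Iter 4: z = 0.3623 + 0.2542i, |z|^2 = 0.1959
Iter 5: z = -1.0684 + -0.0808i, |z|^2 = 1.1480
Iter 6: z = -0.0001 + -0.0924i, |z|^2 = 0.0085
Iter 7: z = -1.1435 + -0.2650i, |z|^2 = 1.3779
Iter 8: z = 0.1024 + 0.3410i, |z|^2 = 0.1268
Iter 9: z = -1.2408 + -0.1951i, |z|^2 = 1.5777
Iter 10: z = 0.3665 + 0.2192i, |z|^2 = 0.1824
Iter 11: z = -1.0487 + -0.1043i, |z|^2 = 1.1107
Iter 12: z = -0.0461 + -0.0463i, |z|^2 = 0.0043
Iter 13: z = -1.1350 + -0.2607i, |z|^2 = 1.3562
Iter 14: z = 0.0853 + 0.3269i, |z|^2 = 0.1141
Iter 15: z = -1.2346 + -0.2092i, |z|^2 = 1.5680
Iter 16: z = 0.3454 + 0.2517i, |z|^2 = 0.1826
Iter 17: z = -1.0790 + -0.0912i, |z|^2 = 1.1726
Iter 18: z = 0.0210 + -0.0683i, |z|^2 = 0.0051
Iter 19: z = -1.1392 + -0.2679i, |z|^2 = 1.3696

Answer: 20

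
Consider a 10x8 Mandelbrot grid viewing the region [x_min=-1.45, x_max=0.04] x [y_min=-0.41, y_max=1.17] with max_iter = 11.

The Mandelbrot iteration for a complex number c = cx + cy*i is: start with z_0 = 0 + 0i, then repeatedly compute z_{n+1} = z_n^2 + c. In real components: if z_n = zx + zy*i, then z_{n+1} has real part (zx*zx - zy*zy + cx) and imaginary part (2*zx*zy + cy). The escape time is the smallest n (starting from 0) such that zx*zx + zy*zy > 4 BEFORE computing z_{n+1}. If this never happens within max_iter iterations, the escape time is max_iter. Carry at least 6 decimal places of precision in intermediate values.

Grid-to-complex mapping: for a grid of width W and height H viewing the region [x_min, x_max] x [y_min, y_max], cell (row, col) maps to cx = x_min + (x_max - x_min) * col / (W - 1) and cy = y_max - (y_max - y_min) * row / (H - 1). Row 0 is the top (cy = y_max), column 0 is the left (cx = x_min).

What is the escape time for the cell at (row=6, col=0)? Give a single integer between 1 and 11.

Answer: 5

Derivation:
z_0 = 0 + 0i, c = -1.4500 + -0.1843i
Iter 1: z = -1.4500 + -0.1843i, |z|^2 = 2.1365
Iter 2: z = 0.6185 + 0.3501i, |z|^2 = 0.5052
Iter 3: z = -1.1900 + 0.2489i, |z|^2 = 1.4781
Iter 4: z = -0.0958 + -0.7766i, |z|^2 = 0.6123
Iter 5: z = -2.0439 + -0.0355i, |z|^2 = 4.1789
Escaped at iteration 5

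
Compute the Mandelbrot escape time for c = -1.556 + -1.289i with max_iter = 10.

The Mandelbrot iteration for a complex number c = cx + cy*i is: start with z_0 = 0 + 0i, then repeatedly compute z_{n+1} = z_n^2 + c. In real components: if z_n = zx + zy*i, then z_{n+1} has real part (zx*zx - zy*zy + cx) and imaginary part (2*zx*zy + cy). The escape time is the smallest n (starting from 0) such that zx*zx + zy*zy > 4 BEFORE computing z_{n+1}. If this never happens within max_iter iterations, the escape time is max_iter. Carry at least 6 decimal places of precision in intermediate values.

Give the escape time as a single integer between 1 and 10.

z_0 = 0 + 0i, c = -1.5560 + -1.2890i
Iter 1: z = -1.5560 + -1.2890i, |z|^2 = 4.0827
Escaped at iteration 1

Answer: 1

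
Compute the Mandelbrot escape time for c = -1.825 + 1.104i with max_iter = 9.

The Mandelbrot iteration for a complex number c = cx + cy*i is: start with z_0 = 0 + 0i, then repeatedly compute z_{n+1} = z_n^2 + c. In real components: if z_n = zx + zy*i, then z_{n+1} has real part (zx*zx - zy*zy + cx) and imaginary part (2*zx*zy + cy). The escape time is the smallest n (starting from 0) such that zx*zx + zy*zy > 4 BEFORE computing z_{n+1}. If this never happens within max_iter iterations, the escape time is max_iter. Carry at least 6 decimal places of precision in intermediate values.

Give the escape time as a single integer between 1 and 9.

z_0 = 0 + 0i, c = -1.8250 + 1.1040i
Iter 1: z = -1.8250 + 1.1040i, |z|^2 = 4.5494
Escaped at iteration 1

Answer: 1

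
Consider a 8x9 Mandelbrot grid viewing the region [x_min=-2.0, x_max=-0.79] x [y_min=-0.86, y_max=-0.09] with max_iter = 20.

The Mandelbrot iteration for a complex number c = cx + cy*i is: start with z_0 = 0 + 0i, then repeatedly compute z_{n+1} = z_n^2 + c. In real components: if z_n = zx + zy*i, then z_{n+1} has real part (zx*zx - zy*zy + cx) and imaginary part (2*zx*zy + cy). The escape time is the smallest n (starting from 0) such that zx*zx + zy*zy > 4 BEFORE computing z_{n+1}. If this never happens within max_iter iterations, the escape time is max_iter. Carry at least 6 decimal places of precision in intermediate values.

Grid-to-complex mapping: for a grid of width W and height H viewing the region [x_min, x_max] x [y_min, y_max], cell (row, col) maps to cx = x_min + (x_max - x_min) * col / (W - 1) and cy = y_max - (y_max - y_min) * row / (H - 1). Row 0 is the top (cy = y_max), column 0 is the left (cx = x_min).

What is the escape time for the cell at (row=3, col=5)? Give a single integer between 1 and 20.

z_0 = 0 + 0i, c = -1.1357 + -0.3788i
Iter 1: z = -1.1357 + -0.3788i, |z|^2 = 1.4333
Iter 2: z = 0.0107 + 0.4816i, |z|^2 = 0.2320
Iter 3: z = -1.3675 + -0.3685i, |z|^2 = 2.0058
Iter 4: z = 0.5986 + 0.6290i, |z|^2 = 0.7539
Iter 5: z = -1.1731 + 0.3742i, |z|^2 = 1.5161
Iter 6: z = 0.1003 + -1.2567i, |z|^2 = 1.5895
Iter 7: z = -2.7051 + -0.6309i, |z|^2 = 7.7154
Escaped at iteration 7

Answer: 7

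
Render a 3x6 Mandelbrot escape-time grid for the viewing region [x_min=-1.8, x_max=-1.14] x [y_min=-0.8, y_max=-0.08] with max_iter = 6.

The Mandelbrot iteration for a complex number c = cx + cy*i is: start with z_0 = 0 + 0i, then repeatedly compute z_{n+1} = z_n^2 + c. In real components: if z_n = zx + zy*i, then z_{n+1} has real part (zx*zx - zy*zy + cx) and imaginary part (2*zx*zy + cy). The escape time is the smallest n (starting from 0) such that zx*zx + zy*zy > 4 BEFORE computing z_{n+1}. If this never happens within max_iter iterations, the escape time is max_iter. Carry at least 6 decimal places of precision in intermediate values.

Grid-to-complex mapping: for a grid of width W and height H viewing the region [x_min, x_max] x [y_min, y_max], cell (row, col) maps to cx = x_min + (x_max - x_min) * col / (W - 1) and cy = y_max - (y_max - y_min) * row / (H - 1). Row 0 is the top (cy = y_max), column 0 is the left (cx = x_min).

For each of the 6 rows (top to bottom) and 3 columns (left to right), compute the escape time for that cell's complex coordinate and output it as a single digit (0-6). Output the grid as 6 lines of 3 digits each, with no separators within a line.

Answer: 466
456
346
335
333
233

Derivation:
(row=0, col=0): c = -1.8000 + -0.0800i → escape time 4
(row=0, col=1): c = -1.4700 + -0.0800i → escape time 6
(row=0, col=2): c = -1.1400 + -0.0800i → escape time 6
(row=1, col=0): c = -1.8000 + -0.2240i → escape time 4
(row=1, col=1): c = -1.4700 + -0.2240i → escape time 5
(row=1, col=2): c = -1.1400 + -0.2240i → escape time 6
(row=2, col=0): c = -1.8000 + -0.3680i → escape time 3
(row=2, col=1): c = -1.4700 + -0.3680i → escape time 4
(row=2, col=2): c = -1.1400 + -0.3680i → escape time 6
(row=3, col=0): c = -1.8000 + -0.5120i → escape time 3
(row=3, col=1): c = -1.4700 + -0.5120i → escape time 3
(row=3, col=2): c = -1.1400 + -0.5120i → escape time 5
(row=4, col=0): c = -1.8000 + -0.6560i → escape time 3
(row=4, col=1): c = -1.4700 + -0.6560i → escape time 3
(row=4, col=2): c = -1.1400 + -0.6560i → escape time 3
(row=5, col=0): c = -1.8000 + -0.8000i → escape time 2
(row=5, col=1): c = -1.4700 + -0.8000i → escape time 3
(row=5, col=2): c = -1.1400 + -0.8000i → escape time 3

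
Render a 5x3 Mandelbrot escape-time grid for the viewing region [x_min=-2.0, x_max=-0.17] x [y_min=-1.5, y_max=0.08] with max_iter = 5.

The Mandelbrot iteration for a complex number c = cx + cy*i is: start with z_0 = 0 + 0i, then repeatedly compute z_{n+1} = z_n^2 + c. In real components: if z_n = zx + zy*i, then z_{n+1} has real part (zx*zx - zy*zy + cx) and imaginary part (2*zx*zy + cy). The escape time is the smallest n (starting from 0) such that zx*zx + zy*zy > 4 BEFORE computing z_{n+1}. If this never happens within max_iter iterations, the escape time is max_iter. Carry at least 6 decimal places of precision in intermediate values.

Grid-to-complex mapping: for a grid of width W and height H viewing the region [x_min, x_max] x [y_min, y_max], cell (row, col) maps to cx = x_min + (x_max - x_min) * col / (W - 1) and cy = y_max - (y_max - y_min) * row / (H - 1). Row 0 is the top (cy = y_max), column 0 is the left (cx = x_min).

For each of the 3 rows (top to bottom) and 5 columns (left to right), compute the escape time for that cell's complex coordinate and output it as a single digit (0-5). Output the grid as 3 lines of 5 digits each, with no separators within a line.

Answer: 15555
13355
11222

Derivation:
(row=0, col=0): c = -2.0000 + 0.0800i → escape time 1
(row=0, col=1): c = -1.5425 + 0.0800i → escape time 5
(row=0, col=2): c = -1.0850 + 0.0800i → escape time 5
(row=0, col=3): c = -0.6275 + 0.0800i → escape time 5
(row=0, col=4): c = -0.1700 + 0.0800i → escape time 5
(row=1, col=0): c = -2.0000 + -0.7100i → escape time 1
(row=1, col=1): c = -1.5425 + -0.7100i → escape time 3
(row=1, col=2): c = -1.0850 + -0.7100i → escape time 3
(row=1, col=3): c = -0.6275 + -0.7100i → escape time 5
(row=1, col=4): c = -0.1700 + -0.7100i → escape time 5
(row=2, col=0): c = -2.0000 + -1.5000i → escape time 1
(row=2, col=1): c = -1.5425 + -1.5000i → escape time 1
(row=2, col=2): c = -1.0850 + -1.5000i → escape time 2
(row=2, col=3): c = -0.6275 + -1.5000i → escape time 2
(row=2, col=4): c = -0.1700 + -1.5000i → escape time 2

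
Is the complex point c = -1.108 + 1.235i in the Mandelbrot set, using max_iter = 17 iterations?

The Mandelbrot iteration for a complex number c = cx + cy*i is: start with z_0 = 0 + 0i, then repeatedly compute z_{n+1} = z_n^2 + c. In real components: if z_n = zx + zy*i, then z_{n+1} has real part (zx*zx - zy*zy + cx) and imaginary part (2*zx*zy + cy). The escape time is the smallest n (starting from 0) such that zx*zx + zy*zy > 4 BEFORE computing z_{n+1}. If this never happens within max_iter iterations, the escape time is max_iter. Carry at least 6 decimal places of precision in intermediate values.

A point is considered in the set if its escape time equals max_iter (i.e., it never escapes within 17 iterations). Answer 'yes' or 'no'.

z_0 = 0 + 0i, c = -1.1080 + 1.2350i
Iter 1: z = -1.1080 + 1.2350i, |z|^2 = 2.7529
Iter 2: z = -1.4056 + -1.5018i, |z|^2 = 4.2309
Escaped at iteration 2

Answer: no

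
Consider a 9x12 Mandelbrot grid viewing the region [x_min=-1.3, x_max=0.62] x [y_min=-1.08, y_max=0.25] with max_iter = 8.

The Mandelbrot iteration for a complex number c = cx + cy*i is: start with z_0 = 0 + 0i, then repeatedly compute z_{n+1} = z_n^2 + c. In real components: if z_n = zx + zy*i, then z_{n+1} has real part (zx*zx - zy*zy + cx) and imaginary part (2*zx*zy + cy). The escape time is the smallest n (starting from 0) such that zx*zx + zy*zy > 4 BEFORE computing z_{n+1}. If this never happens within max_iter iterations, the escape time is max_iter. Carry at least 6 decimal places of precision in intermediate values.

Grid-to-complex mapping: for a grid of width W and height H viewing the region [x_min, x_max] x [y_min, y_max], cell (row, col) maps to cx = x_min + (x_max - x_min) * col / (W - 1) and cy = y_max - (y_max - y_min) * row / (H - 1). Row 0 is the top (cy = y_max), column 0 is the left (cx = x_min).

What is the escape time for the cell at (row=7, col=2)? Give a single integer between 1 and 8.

z_0 = 0 + 0i, c = -0.8200 + -0.5964i
Iter 1: z = -0.8200 + -0.5964i, |z|^2 = 1.0280
Iter 2: z = -0.5032 + 0.3817i, |z|^2 = 0.3989
Iter 3: z = -0.7124 + -0.9805i, |z|^2 = 1.4689
Iter 4: z = -1.2739 + 0.8007i, |z|^2 = 2.2639
Iter 5: z = 0.1616 + -2.6364i, |z|^2 = 6.9766
Escaped at iteration 5

Answer: 5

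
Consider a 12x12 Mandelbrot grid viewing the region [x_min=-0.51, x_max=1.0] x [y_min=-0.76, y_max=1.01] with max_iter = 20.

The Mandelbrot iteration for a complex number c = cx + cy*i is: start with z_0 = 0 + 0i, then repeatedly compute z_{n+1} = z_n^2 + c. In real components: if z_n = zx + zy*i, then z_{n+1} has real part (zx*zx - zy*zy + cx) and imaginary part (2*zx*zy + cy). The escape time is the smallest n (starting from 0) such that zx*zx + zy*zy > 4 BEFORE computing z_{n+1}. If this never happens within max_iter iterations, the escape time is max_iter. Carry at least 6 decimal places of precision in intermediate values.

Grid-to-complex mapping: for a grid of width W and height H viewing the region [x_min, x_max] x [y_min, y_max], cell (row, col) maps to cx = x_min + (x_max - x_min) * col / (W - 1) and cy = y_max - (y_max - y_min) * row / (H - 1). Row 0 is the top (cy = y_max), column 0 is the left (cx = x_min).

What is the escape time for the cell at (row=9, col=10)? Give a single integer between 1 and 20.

z_0 = 0 + 0i, c = 0.8627 + -0.4382i
Iter 1: z = 0.8627 + -0.4382i, |z|^2 = 0.9363
Iter 2: z = 1.4150 + -1.1942i, |z|^2 = 3.4285
Iter 3: z = 1.4388 + -3.8179i, |z|^2 = 16.6469
Escaped at iteration 3

Answer: 3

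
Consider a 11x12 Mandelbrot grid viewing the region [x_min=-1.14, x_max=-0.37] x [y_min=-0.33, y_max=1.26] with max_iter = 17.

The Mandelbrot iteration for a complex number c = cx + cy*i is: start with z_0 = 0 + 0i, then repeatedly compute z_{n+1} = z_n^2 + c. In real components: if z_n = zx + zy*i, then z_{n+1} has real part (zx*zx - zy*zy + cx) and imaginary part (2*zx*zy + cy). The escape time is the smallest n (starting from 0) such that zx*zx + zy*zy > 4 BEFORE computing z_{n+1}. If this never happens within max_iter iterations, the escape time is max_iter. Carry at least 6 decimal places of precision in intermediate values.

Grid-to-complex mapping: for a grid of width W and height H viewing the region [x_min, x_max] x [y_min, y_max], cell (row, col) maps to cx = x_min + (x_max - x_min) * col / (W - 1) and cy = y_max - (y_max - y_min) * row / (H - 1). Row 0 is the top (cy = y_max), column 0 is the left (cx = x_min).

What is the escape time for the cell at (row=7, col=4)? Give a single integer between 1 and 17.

z_0 = 0 + 0i, c = -0.8320 + 0.2482i
Iter 1: z = -0.8320 + 0.2482i, |z|^2 = 0.7538
Iter 2: z = -0.2014 + -0.1648i, |z|^2 = 0.0677
Iter 3: z = -0.8186 + 0.3146i, |z|^2 = 0.7691
Iter 4: z = -0.2608 + -0.2668i, |z|^2 = 0.1392
Iter 5: z = -0.8352 + 0.3874i, |z|^2 = 0.8475
Iter 6: z = -0.2846 + -0.3988i, |z|^2 = 0.2400
Iter 7: z = -0.9101 + 0.4752i, |z|^2 = 1.0540
Iter 8: z = -0.2295 + -0.6167i, |z|^2 = 0.4330
Iter 9: z = -1.1596 + 0.5313i, |z|^2 = 1.6270
Iter 10: z = 0.2305 + -0.9840i, |z|^2 = 1.0214
Iter 11: z = -1.7471 + -0.2055i, |z|^2 = 3.0947
Iter 12: z = 2.1783 + 0.9662i, |z|^2 = 5.6784
Escaped at iteration 12

Answer: 12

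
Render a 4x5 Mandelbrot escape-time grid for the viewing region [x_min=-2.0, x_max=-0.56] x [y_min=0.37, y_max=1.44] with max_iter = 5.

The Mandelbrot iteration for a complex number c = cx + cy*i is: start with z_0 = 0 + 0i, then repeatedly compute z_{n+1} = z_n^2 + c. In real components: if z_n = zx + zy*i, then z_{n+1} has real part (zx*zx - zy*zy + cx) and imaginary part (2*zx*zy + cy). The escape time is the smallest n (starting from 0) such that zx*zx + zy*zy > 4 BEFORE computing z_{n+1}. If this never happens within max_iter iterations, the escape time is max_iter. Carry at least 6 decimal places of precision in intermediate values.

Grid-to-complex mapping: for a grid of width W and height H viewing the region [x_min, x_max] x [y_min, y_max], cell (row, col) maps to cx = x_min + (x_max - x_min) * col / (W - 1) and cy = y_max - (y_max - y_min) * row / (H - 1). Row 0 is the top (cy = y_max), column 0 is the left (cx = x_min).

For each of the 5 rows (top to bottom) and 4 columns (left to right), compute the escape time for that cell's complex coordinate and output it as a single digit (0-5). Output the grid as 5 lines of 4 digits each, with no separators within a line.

Answer: 1122
1233
1334
1345
1455

Derivation:
(row=0, col=0): c = -2.0000 + 1.4400i → escape time 1
(row=0, col=1): c = -1.5200 + 1.4400i → escape time 1
(row=0, col=2): c = -1.0400 + 1.4400i → escape time 2
(row=0, col=3): c = -0.5600 + 1.4400i → escape time 2
(row=1, col=0): c = -2.0000 + 1.1725i → escape time 1
(row=1, col=1): c = -1.5200 + 1.1725i → escape time 2
(row=1, col=2): c = -1.0400 + 1.1725i → escape time 3
(row=1, col=3): c = -0.5600 + 1.1725i → escape time 3
(row=2, col=0): c = -2.0000 + 0.9050i → escape time 1
(row=2, col=1): c = -1.5200 + 0.9050i → escape time 3
(row=2, col=2): c = -1.0400 + 0.9050i → escape time 3
(row=2, col=3): c = -0.5600 + 0.9050i → escape time 4
(row=3, col=0): c = -2.0000 + 0.6375i → escape time 1
(row=3, col=1): c = -1.5200 + 0.6375i → escape time 3
(row=3, col=2): c = -1.0400 + 0.6375i → escape time 4
(row=3, col=3): c = -0.5600 + 0.6375i → escape time 5
(row=4, col=0): c = -2.0000 + 0.3700i → escape time 1
(row=4, col=1): c = -1.5200 + 0.3700i → escape time 4
(row=4, col=2): c = -1.0400 + 0.3700i → escape time 5
(row=4, col=3): c = -0.5600 + 0.3700i → escape time 5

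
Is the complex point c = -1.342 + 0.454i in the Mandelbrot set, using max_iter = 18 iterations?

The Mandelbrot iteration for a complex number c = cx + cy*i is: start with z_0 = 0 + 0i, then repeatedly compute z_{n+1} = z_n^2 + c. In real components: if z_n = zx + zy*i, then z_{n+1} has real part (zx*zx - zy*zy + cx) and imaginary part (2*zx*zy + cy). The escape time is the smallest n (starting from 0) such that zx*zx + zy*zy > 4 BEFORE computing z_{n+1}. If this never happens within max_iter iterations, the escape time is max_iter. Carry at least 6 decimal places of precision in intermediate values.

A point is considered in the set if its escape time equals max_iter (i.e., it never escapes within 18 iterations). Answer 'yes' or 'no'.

z_0 = 0 + 0i, c = -1.3420 + 0.4540i
Iter 1: z = -1.3420 + 0.4540i, |z|^2 = 2.0071
Iter 2: z = 0.2528 + -0.7645i, |z|^2 = 0.6484
Iter 3: z = -1.8626 + 0.0674i, |z|^2 = 3.4738
Iter 4: z = 2.1227 + 0.2030i, |z|^2 = 4.5470
Escaped at iteration 4

Answer: no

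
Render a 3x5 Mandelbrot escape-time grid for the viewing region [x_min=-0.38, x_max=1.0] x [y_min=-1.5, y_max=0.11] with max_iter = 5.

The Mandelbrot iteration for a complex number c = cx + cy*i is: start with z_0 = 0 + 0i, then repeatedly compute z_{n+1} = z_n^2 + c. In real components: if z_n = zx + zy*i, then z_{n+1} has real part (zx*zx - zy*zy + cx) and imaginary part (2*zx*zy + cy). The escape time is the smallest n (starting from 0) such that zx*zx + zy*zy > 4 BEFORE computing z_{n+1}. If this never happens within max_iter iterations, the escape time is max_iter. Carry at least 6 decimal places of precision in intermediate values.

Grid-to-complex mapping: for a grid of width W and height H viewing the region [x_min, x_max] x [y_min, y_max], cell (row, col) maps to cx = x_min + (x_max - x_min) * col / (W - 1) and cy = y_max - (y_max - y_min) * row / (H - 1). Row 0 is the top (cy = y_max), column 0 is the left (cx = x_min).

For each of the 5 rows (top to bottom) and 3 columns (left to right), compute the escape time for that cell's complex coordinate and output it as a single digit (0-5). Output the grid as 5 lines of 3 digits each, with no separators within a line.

Answer: 552
552
552
432
222

Derivation:
(row=0, col=0): c = -0.3800 + 0.1100i → escape time 5
(row=0, col=1): c = 0.3100 + 0.1100i → escape time 5
(row=0, col=2): c = 1.0000 + 0.1100i → escape time 2
(row=1, col=0): c = -0.3800 + -0.2925i → escape time 5
(row=1, col=1): c = 0.3100 + -0.2925i → escape time 5
(row=1, col=2): c = 1.0000 + -0.2925i → escape time 2
(row=2, col=0): c = -0.3800 + -0.6950i → escape time 5
(row=2, col=1): c = 0.3100 + -0.6950i → escape time 5
(row=2, col=2): c = 1.0000 + -0.6950i → escape time 2
(row=3, col=0): c = -0.3800 + -1.0975i → escape time 4
(row=3, col=1): c = 0.3100 + -1.0975i → escape time 3
(row=3, col=2): c = 1.0000 + -1.0975i → escape time 2
(row=4, col=0): c = -0.3800 + -1.5000i → escape time 2
(row=4, col=1): c = 0.3100 + -1.5000i → escape time 2
(row=4, col=2): c = 1.0000 + -1.5000i → escape time 2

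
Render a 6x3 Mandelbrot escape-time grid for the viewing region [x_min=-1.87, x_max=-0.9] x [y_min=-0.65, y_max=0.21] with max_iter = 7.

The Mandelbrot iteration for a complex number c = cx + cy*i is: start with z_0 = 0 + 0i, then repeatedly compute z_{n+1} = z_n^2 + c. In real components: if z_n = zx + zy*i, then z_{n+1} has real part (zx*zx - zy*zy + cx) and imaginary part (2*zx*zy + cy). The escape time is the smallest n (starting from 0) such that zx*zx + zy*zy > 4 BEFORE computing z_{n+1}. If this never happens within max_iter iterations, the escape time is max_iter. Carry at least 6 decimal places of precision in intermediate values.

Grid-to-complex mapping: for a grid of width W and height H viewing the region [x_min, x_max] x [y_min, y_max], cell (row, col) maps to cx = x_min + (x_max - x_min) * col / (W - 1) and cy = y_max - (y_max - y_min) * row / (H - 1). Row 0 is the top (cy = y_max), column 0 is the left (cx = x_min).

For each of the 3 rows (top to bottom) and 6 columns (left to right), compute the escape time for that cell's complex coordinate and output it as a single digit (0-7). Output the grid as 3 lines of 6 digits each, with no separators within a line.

Answer: 445777
445777
233344

Derivation:
(row=0, col=0): c = -1.8700 + 0.2100i → escape time 4
(row=0, col=1): c = -1.6760 + 0.2100i → escape time 4
(row=0, col=2): c = -1.4820 + 0.2100i → escape time 5
(row=0, col=3): c = -1.2880 + 0.2100i → escape time 7
(row=0, col=4): c = -1.0940 + 0.2100i → escape time 7
(row=0, col=5): c = -0.9000 + 0.2100i → escape time 7
(row=1, col=0): c = -1.8700 + -0.2200i → escape time 4
(row=1, col=1): c = -1.6760 + -0.2200i → escape time 4
(row=1, col=2): c = -1.4820 + -0.2200i → escape time 5
(row=1, col=3): c = -1.2880 + -0.2200i → escape time 7
(row=1, col=4): c = -1.0940 + -0.2200i → escape time 7
(row=1, col=5): c = -0.9000 + -0.2200i → escape time 7
(row=2, col=0): c = -1.8700 + -0.6500i → escape time 2
(row=2, col=1): c = -1.6760 + -0.6500i → escape time 3
(row=2, col=2): c = -1.4820 + -0.6500i → escape time 3
(row=2, col=3): c = -1.2880 + -0.6500i → escape time 3
(row=2, col=4): c = -1.0940 + -0.6500i → escape time 4
(row=2, col=5): c = -0.9000 + -0.6500i → escape time 4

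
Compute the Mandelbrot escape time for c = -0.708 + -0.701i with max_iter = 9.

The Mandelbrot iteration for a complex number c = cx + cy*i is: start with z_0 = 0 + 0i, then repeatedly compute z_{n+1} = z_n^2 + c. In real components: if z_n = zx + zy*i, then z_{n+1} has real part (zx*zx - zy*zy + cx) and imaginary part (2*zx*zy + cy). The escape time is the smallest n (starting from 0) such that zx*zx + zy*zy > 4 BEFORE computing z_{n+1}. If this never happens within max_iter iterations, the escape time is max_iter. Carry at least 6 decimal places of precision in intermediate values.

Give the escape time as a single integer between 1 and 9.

z_0 = 0 + 0i, c = -0.7080 + -0.7010i
Iter 1: z = -0.7080 + -0.7010i, |z|^2 = 0.9927
Iter 2: z = -0.6981 + 0.2916i, |z|^2 = 0.5724
Iter 3: z = -0.3056 + -1.1082i, |z|^2 = 1.3215
Iter 4: z = -1.8426 + -0.0236i, |z|^2 = 3.3959
Iter 5: z = 2.6867 + -0.6141i, |z|^2 = 7.5957
Escaped at iteration 5

Answer: 5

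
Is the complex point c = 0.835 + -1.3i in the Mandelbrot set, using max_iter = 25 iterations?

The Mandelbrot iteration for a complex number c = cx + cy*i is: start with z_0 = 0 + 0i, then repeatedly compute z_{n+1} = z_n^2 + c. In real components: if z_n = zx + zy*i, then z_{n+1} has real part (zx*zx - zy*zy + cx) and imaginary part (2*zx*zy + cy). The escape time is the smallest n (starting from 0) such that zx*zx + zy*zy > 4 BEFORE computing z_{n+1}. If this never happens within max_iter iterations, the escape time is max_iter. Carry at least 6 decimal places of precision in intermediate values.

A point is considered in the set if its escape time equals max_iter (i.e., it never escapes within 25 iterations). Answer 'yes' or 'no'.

Answer: no

Derivation:
z_0 = 0 + 0i, c = 0.8350 + -1.3000i
Iter 1: z = 0.8350 + -1.3000i, |z|^2 = 2.3872
Iter 2: z = -0.1578 + -3.4710i, |z|^2 = 12.0727
Escaped at iteration 2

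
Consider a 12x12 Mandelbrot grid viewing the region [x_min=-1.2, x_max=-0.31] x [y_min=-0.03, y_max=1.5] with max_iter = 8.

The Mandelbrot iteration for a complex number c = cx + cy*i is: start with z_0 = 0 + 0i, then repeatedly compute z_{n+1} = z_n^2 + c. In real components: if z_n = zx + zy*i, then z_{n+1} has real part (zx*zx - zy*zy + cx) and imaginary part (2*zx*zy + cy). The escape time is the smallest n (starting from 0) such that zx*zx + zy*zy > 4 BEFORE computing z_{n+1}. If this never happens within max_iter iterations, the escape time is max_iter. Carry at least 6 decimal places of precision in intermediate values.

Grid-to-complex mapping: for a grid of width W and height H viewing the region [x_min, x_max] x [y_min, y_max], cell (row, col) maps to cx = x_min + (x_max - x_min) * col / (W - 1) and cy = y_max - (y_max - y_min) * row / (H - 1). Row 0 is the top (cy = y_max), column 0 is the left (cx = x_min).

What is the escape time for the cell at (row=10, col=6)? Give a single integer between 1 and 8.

z_0 = 0 + 0i, c = -0.7145 + 0.1091i
Iter 1: z = -0.7145 + 0.1091i, |z|^2 = 0.5225
Iter 2: z = -0.2159 + -0.0468i, |z|^2 = 0.0488
Iter 3: z = -0.6701 + 0.1293i, |z|^2 = 0.4658
Iter 4: z = -0.2822 + -0.0642i, |z|^2 = 0.0837
Iter 5: z = -0.6390 + 0.1453i, |z|^2 = 0.4295
Iter 6: z = -0.3273 + -0.0766i, |z|^2 = 0.1130
Iter 7: z = -0.6133 + 0.1593i, |z|^2 = 0.4015

Answer: 8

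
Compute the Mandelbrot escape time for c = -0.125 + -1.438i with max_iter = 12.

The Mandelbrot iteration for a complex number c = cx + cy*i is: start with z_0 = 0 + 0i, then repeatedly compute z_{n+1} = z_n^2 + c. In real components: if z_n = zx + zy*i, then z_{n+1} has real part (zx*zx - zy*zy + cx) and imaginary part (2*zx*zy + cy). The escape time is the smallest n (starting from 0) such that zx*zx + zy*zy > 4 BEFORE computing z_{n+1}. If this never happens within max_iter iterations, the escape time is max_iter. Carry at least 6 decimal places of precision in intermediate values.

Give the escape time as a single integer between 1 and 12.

Answer: 2

Derivation:
z_0 = 0 + 0i, c = -0.1250 + -1.4380i
Iter 1: z = -0.1250 + -1.4380i, |z|^2 = 2.0835
Iter 2: z = -2.1772 + -1.0785i, |z|^2 = 5.9034
Escaped at iteration 2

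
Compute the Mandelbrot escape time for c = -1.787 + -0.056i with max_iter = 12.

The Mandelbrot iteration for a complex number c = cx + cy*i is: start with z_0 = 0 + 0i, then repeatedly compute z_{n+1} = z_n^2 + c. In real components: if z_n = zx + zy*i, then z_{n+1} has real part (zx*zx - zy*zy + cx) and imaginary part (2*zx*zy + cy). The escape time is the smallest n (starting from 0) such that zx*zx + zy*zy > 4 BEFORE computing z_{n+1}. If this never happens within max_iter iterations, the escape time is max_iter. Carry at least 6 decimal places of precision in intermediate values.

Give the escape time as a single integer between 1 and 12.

Answer: 7

Derivation:
z_0 = 0 + 0i, c = -1.7870 + -0.0560i
Iter 1: z = -1.7870 + -0.0560i, |z|^2 = 3.1965
Iter 2: z = 1.4032 + 0.1441i, |z|^2 = 1.9898
Iter 3: z = 0.1613 + 0.3485i, |z|^2 = 0.1475
Iter 4: z = -1.8825 + 0.0564i, |z|^2 = 3.5469
Iter 5: z = 1.7535 + -0.2684i, |z|^2 = 3.1468
Iter 6: z = 1.2157 + -0.9974i, |z|^2 = 2.4727
Iter 7: z = -1.3041 + -2.4810i, |z|^2 = 7.8562
Escaped at iteration 7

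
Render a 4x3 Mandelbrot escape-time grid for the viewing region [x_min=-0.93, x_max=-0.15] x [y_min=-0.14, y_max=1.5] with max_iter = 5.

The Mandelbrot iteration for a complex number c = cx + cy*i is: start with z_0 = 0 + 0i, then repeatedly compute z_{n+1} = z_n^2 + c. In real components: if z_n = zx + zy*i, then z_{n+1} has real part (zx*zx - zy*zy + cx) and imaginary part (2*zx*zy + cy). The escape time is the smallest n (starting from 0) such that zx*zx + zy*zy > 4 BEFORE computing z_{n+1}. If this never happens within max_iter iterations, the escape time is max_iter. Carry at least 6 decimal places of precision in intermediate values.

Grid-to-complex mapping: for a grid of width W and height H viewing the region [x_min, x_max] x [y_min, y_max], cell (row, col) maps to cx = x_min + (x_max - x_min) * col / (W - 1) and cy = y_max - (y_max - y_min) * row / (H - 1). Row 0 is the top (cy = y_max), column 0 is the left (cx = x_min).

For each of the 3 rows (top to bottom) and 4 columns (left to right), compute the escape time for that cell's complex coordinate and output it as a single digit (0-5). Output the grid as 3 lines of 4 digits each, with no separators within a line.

Answer: 2222
4555
5555

Derivation:
(row=0, col=0): c = -0.9300 + 1.5000i → escape time 2
(row=0, col=1): c = -0.6700 + 1.5000i → escape time 2
(row=0, col=2): c = -0.4100 + 1.5000i → escape time 2
(row=0, col=3): c = -0.1500 + 1.5000i → escape time 2
(row=1, col=0): c = -0.9300 + 0.6800i → escape time 4
(row=1, col=1): c = -0.6700 + 0.6800i → escape time 5
(row=1, col=2): c = -0.4100 + 0.6800i → escape time 5
(row=1, col=3): c = -0.1500 + 0.6800i → escape time 5
(row=2, col=0): c = -0.9300 + -0.1400i → escape time 5
(row=2, col=1): c = -0.6700 + -0.1400i → escape time 5
(row=2, col=2): c = -0.4100 + -0.1400i → escape time 5
(row=2, col=3): c = -0.1500 + -0.1400i → escape time 5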